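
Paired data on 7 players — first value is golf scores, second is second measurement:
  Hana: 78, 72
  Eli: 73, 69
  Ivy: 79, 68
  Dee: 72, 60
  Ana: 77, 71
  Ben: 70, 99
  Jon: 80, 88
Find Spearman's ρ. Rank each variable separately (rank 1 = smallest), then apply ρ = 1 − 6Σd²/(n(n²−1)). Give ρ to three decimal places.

0.036

Ranks of variable 1: 5, 3, 6, 2, 4, 1, 7
Ranks of variable 2: 5, 3, 2, 1, 4, 7, 6
d = r₁ − r₂: 0, 0, 4, 1, 0, -6, 1
d²: 0, 0, 16, 1, 0, 36, 1; Σd² = 54
ρ = 1 − 6·54/(7·48) = 1 − 324/336 = 0.036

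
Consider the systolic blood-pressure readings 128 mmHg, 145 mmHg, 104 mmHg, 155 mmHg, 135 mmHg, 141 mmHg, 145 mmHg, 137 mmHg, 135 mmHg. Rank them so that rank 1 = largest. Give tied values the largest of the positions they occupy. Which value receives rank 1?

155

Sorted (descending): 155, 145, 145, 141, 137, 135, 135, 128, 104
The 2 values of 145 occupy positions 2–3 → each gets rank 3.
The 2 values of 135 occupy positions 6–7 → each gets rank 7.
Rank 1 → value 155.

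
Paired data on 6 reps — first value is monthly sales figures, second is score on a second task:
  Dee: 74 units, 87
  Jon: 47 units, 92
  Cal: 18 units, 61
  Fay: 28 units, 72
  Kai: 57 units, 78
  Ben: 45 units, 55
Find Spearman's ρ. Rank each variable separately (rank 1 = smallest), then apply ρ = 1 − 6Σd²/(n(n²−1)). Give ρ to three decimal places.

0.657

Ranks of variable 1: 6, 4, 1, 2, 5, 3
Ranks of variable 2: 5, 6, 2, 3, 4, 1
d = r₁ − r₂: 1, -2, -1, -1, 1, 2
d²: 1, 4, 1, 1, 1, 4; Σd² = 12
ρ = 1 − 6·12/(6·35) = 1 − 72/210 = 0.657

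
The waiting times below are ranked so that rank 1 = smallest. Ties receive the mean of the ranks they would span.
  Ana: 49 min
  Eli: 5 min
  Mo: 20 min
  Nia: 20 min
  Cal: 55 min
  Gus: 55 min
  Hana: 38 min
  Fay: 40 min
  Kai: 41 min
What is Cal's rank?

8.5

Sorted (ascending): 5, 20, 20, 38, 40, 41, 49, 55, 55
The 2 values of 20 occupy positions 2–3 → average rank (2+3)/2 = 2.5.
The 2 values of 55 occupy positions 8–9 → average rank (8+9)/2 = 8.5.
Cal has value 55 min → rank 8.5.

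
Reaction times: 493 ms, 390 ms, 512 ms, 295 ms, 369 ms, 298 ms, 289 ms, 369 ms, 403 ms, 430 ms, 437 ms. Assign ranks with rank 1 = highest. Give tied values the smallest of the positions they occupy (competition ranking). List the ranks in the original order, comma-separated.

Sorted (descending): 512, 493, 437, 430, 403, 390, 369, 369, 298, 295, 289
The 2 values of 369 occupy positions 7–8 → each gets rank 7.

2, 6, 1, 10, 7, 9, 11, 7, 5, 4, 3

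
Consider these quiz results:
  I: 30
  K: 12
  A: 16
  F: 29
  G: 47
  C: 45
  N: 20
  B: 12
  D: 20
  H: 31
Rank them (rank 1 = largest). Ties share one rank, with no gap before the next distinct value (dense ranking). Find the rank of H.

3

Sorted (descending): 47, 45, 31, 30, 29, 20, 20, 16, 12, 12
The 2 values of 20 share dense rank 6.
The 2 values of 12 share dense rank 8.
Remaining distinct values take the next consecutive integers.
H has value 31 → rank 3.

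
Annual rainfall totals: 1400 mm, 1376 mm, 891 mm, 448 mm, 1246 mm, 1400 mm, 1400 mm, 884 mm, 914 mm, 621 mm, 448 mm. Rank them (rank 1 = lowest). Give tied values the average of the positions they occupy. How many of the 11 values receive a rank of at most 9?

8

Sorted (ascending): 448, 448, 621, 884, 891, 914, 1246, 1376, 1400, 1400, 1400
The 2 values of 448 occupy positions 1–2 → average rank (1+2)/2 = 1.5.
The 3 values of 1400 occupy positions 9–11 → average rank 10.
Ranks ≤ 9: {1.5, 1.5, 3, 4, 5, 6, 7, 8} → 8 values.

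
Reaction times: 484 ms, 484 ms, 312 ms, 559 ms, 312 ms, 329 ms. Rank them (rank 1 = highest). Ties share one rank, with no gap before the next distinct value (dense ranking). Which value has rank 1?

559

Sorted (descending): 559, 484, 484, 329, 312, 312
The 2 values of 484 share dense rank 2.
The 2 values of 312 share dense rank 4.
Remaining distinct values take the next consecutive integers.
Rank 1 → value 559.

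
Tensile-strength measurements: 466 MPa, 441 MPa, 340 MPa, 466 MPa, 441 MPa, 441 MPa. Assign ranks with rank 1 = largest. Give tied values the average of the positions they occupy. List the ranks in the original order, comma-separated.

Sorted (descending): 466, 466, 441, 441, 441, 340
The 2 values of 466 occupy positions 1–2 → average rank (1+2)/2 = 1.5.
The 3 values of 441 occupy positions 3–5 → average rank 4.

1.5, 4, 6, 1.5, 4, 4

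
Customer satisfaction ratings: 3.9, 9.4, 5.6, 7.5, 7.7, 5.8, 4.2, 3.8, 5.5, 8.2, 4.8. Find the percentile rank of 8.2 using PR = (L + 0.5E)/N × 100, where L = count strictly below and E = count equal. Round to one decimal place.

86.4

N = 11.
Strictly below 8.2: 9. Equal to 8.2: 1.
PR = (9 + 0.5·1)/11 × 100 = 86.4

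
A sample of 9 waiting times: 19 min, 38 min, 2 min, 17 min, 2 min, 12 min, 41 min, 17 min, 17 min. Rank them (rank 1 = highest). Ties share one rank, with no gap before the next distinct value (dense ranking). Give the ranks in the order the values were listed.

3, 2, 6, 4, 6, 5, 1, 4, 4

Sorted (descending): 41, 38, 19, 17, 17, 17, 12, 2, 2
The 3 values of 17 share dense rank 4.
The 2 values of 2 share dense rank 6.
Remaining distinct values take the next consecutive integers.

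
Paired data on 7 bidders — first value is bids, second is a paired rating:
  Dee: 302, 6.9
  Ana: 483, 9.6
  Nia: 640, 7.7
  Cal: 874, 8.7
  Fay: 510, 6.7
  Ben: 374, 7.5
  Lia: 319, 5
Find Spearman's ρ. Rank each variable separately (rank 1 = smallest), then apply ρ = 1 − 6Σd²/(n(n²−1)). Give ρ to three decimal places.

0.536

Ranks of variable 1: 1, 4, 6, 7, 5, 3, 2
Ranks of variable 2: 3, 7, 5, 6, 2, 4, 1
d = r₁ − r₂: -2, -3, 1, 1, 3, -1, 1
d²: 4, 9, 1, 1, 9, 1, 1; Σd² = 26
ρ = 1 − 6·26/(7·48) = 1 − 156/336 = 0.536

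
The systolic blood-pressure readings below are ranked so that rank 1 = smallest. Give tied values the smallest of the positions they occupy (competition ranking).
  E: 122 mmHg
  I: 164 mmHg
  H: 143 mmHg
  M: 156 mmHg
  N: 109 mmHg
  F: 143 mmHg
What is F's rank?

Sorted (ascending): 109, 122, 143, 143, 156, 164
The 2 values of 143 occupy positions 3–4 → each gets rank 3.
F has value 143 mmHg → rank 3.

3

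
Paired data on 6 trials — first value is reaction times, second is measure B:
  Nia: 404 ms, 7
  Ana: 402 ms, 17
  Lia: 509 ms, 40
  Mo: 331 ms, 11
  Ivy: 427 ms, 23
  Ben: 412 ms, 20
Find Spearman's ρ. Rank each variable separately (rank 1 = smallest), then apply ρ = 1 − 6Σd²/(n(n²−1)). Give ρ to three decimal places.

0.829

Ranks of variable 1: 3, 2, 6, 1, 5, 4
Ranks of variable 2: 1, 3, 6, 2, 5, 4
d = r₁ − r₂: 2, -1, 0, -1, 0, 0
d²: 4, 1, 0, 1, 0, 0; Σd² = 6
ρ = 1 − 6·6/(6·35) = 1 − 36/210 = 0.829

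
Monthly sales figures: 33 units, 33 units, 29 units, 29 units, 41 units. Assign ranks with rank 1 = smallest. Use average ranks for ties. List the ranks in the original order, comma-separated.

Sorted (ascending): 29, 29, 33, 33, 41
The 2 values of 29 occupy positions 1–2 → average rank (1+2)/2 = 1.5.
The 2 values of 33 occupy positions 3–4 → average rank (3+4)/2 = 3.5.

3.5, 3.5, 1.5, 1.5, 5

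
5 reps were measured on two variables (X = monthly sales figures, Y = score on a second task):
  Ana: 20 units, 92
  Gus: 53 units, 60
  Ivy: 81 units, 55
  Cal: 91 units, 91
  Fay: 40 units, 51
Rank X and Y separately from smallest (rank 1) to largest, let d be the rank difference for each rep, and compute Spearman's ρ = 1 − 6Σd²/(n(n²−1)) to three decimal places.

Ranks of variable 1: 1, 3, 4, 5, 2
Ranks of variable 2: 5, 3, 2, 4, 1
d = r₁ − r₂: -4, 0, 2, 1, 1
d²: 16, 0, 4, 1, 1; Σd² = 22
ρ = 1 − 6·22/(5·24) = 1 − 132/120 = -0.100

-0.100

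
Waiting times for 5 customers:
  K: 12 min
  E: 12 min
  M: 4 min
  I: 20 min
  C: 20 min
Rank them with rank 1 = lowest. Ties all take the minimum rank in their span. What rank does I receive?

Sorted (ascending): 4, 12, 12, 20, 20
The 2 values of 12 occupy positions 2–3 → each gets rank 2.
The 2 values of 20 occupy positions 4–5 → each gets rank 4.
I has value 20 min → rank 4.

4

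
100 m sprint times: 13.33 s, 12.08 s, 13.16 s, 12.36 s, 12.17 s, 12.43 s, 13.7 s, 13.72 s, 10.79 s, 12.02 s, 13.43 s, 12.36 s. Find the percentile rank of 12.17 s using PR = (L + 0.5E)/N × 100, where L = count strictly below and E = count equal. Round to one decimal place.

29.2

N = 12.
Strictly below 12.17: 3. Equal to 12.17: 1.
PR = (3 + 0.5·1)/12 × 100 = 29.2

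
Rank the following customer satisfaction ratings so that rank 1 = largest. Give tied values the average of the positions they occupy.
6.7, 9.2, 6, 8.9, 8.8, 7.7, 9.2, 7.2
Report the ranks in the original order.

Sorted (descending): 9.2, 9.2, 8.9, 8.8, 7.7, 7.2, 6.7, 6
The 2 values of 9.2 occupy positions 1–2 → average rank (1+2)/2 = 1.5.

7, 1.5, 8, 3, 4, 5, 1.5, 6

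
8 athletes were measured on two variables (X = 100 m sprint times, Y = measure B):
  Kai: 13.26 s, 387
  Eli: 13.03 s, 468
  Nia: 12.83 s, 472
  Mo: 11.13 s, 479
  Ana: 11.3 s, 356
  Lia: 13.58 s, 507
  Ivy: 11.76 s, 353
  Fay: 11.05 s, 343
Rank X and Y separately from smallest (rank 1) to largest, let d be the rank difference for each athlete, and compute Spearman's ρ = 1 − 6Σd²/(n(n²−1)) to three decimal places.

Ranks of variable 1: 7, 6, 5, 2, 3, 8, 4, 1
Ranks of variable 2: 4, 5, 6, 7, 3, 8, 2, 1
d = r₁ − r₂: 3, 1, -1, -5, 0, 0, 2, 0
d²: 9, 1, 1, 25, 0, 0, 4, 0; Σd² = 40
ρ = 1 − 6·40/(8·63) = 1 − 240/504 = 0.524

0.524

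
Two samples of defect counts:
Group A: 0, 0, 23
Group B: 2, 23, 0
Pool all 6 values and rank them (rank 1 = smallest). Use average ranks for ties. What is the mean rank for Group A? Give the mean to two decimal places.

Sorted (ascending): 0, 0, 0, 2, 23, 23
The 3 values of 0 occupy positions 1–3 → average rank 2.
The 2 values of 23 occupy positions 5–6 → average rank (5+6)/2 = 5.5.
Group A values → pooled ranks: 0→2, 0→2, 23→5.5
Mean rank = (2 + 2 + 5.5) / 3 = 3.17

3.17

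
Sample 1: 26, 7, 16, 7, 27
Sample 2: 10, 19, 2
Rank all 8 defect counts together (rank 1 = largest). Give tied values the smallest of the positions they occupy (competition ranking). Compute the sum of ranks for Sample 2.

16

Sorted (descending): 27, 26, 19, 16, 10, 7, 7, 2
The 2 values of 7 occupy positions 6–7 → each gets rank 6.
Sample 2 values → pooled ranks: 10→5, 19→3, 2→8
Rank sum = 5 + 3 + 8 = 16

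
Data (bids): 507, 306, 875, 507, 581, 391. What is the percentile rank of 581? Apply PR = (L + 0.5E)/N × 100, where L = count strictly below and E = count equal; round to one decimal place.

N = 6.
Strictly below 581: 4. Equal to 581: 1.
PR = (4 + 0.5·1)/6 × 100 = 75.0

75.0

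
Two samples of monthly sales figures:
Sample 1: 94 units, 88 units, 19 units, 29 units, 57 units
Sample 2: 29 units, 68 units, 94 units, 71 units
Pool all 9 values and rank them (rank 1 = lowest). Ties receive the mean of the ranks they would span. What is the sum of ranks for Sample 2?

22

Sorted (ascending): 19, 29, 29, 57, 68, 71, 88, 94, 94
The 2 values of 29 occupy positions 2–3 → average rank (2+3)/2 = 2.5.
The 2 values of 94 occupy positions 8–9 → average rank (8+9)/2 = 8.5.
Sample 2 values → pooled ranks: 29→2.5, 68→5, 94→8.5, 71→6
Rank sum = 2.5 + 5 + 8.5 + 6 = 22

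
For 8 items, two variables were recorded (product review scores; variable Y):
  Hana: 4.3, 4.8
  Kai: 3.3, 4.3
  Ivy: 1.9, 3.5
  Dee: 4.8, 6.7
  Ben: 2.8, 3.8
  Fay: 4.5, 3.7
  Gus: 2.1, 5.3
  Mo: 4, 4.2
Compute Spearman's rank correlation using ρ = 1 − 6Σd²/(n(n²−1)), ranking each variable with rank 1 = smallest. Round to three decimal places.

0.381

Ranks of variable 1: 6, 4, 1, 8, 3, 7, 2, 5
Ranks of variable 2: 6, 5, 1, 8, 3, 2, 7, 4
d = r₁ − r₂: 0, -1, 0, 0, 0, 5, -5, 1
d²: 0, 1, 0, 0, 0, 25, 25, 1; Σd² = 52
ρ = 1 − 6·52/(8·63) = 1 − 312/504 = 0.381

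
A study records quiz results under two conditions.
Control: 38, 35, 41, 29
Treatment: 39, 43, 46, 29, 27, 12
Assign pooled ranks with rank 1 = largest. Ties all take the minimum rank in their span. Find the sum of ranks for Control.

Sorted (descending): 46, 43, 41, 39, 38, 35, 29, 29, 27, 12
The 2 values of 29 occupy positions 7–8 → each gets rank 7.
Control values → pooled ranks: 38→5, 35→6, 41→3, 29→7
Rank sum = 5 + 6 + 3 + 7 = 21

21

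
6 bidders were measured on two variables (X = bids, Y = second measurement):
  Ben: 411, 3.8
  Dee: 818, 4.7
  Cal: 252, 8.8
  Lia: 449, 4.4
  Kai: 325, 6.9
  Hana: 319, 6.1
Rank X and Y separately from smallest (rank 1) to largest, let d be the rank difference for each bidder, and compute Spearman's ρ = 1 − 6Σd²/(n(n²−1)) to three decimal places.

-0.714

Ranks of variable 1: 4, 6, 1, 5, 3, 2
Ranks of variable 2: 1, 3, 6, 2, 5, 4
d = r₁ − r₂: 3, 3, -5, 3, -2, -2
d²: 9, 9, 25, 9, 4, 4; Σd² = 60
ρ = 1 − 6·60/(6·35) = 1 − 360/210 = -0.714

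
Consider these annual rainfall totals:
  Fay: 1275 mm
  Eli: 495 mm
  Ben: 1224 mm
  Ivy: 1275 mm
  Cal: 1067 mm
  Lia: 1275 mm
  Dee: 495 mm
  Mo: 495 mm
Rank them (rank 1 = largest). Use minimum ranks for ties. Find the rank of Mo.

6

Sorted (descending): 1275, 1275, 1275, 1224, 1067, 495, 495, 495
The 3 values of 1275 occupy positions 1–3 → each gets rank 1.
The 3 values of 495 occupy positions 6–8 → each gets rank 6.
Mo has value 495 mm → rank 6.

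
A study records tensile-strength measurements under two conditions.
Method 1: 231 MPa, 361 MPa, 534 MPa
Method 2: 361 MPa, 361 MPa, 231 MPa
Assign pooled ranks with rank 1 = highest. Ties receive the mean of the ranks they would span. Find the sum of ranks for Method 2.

11.5

Sorted (descending): 534, 361, 361, 361, 231, 231
The 3 values of 361 occupy positions 2–4 → average rank 3.
The 2 values of 231 occupy positions 5–6 → average rank (5+6)/2 = 5.5.
Method 2 values → pooled ranks: 361→3, 361→3, 231→5.5
Rank sum = 3 + 3 + 5.5 = 11.5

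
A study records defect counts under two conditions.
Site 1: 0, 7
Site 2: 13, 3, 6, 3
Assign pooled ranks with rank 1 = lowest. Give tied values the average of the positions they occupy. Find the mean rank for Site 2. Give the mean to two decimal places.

3.75

Sorted (ascending): 0, 3, 3, 6, 7, 13
The 2 values of 3 occupy positions 2–3 → average rank (2+3)/2 = 2.5.
Site 2 values → pooled ranks: 13→6, 3→2.5, 6→4, 3→2.5
Mean rank = (6 + 2.5 + 4 + 2.5) / 4 = 3.75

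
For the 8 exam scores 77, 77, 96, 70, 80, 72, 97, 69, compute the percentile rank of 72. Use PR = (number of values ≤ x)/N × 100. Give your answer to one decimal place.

N = 8.
Strictly below 72: 2. Equal to 72: 1.
PR = 3/8 × 100 = 37.5

37.5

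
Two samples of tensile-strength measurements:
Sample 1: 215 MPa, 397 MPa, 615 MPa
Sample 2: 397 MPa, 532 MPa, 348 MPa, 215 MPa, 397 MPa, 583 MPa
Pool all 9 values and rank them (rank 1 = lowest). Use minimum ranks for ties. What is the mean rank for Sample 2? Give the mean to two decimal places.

Sorted (ascending): 215, 215, 348, 397, 397, 397, 532, 583, 615
The 2 values of 215 occupy positions 1–2 → each gets rank 1.
The 3 values of 397 occupy positions 4–6 → each gets rank 4.
Sample 2 values → pooled ranks: 397→4, 532→7, 348→3, 215→1, 397→4, 583→8
Mean rank = (4 + 7 + 3 + 1 + 4 + 8) / 6 = 4.50

4.50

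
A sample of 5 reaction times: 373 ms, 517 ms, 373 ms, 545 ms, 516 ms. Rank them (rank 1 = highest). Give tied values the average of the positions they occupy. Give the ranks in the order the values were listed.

4.5, 2, 4.5, 1, 3

Sorted (descending): 545, 517, 516, 373, 373
The 2 values of 373 occupy positions 4–5 → average rank (4+5)/2 = 4.5.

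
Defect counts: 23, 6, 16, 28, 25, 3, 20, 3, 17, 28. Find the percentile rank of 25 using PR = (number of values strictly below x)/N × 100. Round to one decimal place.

70.0

N = 10.
Strictly below 25: 7. Equal to 25: 1.
PR = 7/10 × 100 = 70.0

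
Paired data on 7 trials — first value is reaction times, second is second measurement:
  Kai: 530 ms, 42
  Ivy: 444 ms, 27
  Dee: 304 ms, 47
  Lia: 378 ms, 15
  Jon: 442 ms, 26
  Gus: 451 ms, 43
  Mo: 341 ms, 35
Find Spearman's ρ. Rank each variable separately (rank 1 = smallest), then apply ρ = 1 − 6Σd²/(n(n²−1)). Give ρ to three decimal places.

Ranks of variable 1: 7, 5, 1, 3, 4, 6, 2
Ranks of variable 2: 5, 3, 7, 1, 2, 6, 4
d = r₁ − r₂: 2, 2, -6, 2, 2, 0, -2
d²: 4, 4, 36, 4, 4, 0, 4; Σd² = 56
ρ = 1 − 6·56/(7·48) = 1 − 336/336 = 0.000

0.000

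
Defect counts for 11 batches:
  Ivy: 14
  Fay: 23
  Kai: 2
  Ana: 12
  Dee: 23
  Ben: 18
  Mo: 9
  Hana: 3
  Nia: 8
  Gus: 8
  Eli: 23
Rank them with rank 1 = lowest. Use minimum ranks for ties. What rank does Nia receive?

Sorted (ascending): 2, 3, 8, 8, 9, 12, 14, 18, 23, 23, 23
The 2 values of 8 occupy positions 3–4 → each gets rank 3.
The 3 values of 23 occupy positions 9–11 → each gets rank 9.
Nia has value 8 → rank 3.

3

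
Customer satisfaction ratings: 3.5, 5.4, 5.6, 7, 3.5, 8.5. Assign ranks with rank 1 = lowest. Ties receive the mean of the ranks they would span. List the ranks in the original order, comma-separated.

1.5, 3, 4, 5, 1.5, 6

Sorted (ascending): 3.5, 3.5, 5.4, 5.6, 7, 8.5
The 2 values of 3.5 occupy positions 1–2 → average rank (1+2)/2 = 1.5.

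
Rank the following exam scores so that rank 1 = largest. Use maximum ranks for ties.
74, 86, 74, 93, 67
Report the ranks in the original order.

Sorted (descending): 93, 86, 74, 74, 67
The 2 values of 74 occupy positions 3–4 → each gets rank 4.

4, 2, 4, 1, 5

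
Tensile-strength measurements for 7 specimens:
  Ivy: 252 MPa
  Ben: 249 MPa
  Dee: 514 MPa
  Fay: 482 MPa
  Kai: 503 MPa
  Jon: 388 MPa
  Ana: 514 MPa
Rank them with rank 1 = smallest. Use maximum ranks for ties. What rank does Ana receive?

Sorted (ascending): 249, 252, 388, 482, 503, 514, 514
The 2 values of 514 occupy positions 6–7 → each gets rank 7.
Ana has value 514 MPa → rank 7.

7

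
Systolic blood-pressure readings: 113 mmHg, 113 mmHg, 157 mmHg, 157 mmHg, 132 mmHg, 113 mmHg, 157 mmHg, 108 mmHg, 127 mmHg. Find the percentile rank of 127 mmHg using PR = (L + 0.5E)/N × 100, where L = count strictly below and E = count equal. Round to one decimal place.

50.0

N = 9.
Strictly below 127: 4. Equal to 127: 1.
PR = (4 + 0.5·1)/9 × 100 = 50.0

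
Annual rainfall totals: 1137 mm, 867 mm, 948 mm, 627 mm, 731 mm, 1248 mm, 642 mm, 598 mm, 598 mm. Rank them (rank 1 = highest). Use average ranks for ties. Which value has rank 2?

1137

Sorted (descending): 1248, 1137, 948, 867, 731, 642, 627, 598, 598
The 2 values of 598 occupy positions 8–9 → average rank (8+9)/2 = 8.5.
Rank 2 → value 1137.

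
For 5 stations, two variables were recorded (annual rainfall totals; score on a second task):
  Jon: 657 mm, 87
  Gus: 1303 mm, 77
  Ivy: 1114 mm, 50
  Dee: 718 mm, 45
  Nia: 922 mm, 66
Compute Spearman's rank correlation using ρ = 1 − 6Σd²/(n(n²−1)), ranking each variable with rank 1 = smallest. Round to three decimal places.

Ranks of variable 1: 1, 5, 4, 2, 3
Ranks of variable 2: 5, 4, 2, 1, 3
d = r₁ − r₂: -4, 1, 2, 1, 0
d²: 16, 1, 4, 1, 0; Σd² = 22
ρ = 1 − 6·22/(5·24) = 1 − 132/120 = -0.100

-0.100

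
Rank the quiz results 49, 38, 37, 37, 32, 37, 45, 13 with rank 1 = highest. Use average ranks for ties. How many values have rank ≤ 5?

Sorted (descending): 49, 45, 38, 37, 37, 37, 32, 13
The 3 values of 37 occupy positions 4–6 → average rank 5.
Ranks ≤ 5: {1, 2, 3, 5, 5, 5} → 6 values.

6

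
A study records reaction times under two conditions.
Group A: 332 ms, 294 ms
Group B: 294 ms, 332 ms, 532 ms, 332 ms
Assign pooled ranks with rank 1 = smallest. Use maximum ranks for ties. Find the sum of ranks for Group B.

Sorted (ascending): 294, 294, 332, 332, 332, 532
The 2 values of 294 occupy positions 1–2 → each gets rank 2.
The 3 values of 332 occupy positions 3–5 → each gets rank 5.
Group B values → pooled ranks: 294→2, 332→5, 532→6, 332→5
Rank sum = 2 + 5 + 6 + 5 = 18

18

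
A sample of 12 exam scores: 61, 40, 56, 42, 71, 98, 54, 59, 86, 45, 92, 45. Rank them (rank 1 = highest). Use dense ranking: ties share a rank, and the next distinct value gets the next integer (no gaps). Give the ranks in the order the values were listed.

Sorted (descending): 98, 92, 86, 71, 61, 59, 56, 54, 45, 45, 42, 40
The 2 values of 45 share dense rank 9.
Remaining distinct values take the next consecutive integers.

5, 11, 7, 10, 4, 1, 8, 6, 3, 9, 2, 9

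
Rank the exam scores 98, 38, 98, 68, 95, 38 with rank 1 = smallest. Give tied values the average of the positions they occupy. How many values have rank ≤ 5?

4

Sorted (ascending): 38, 38, 68, 95, 98, 98
The 2 values of 38 occupy positions 1–2 → average rank (1+2)/2 = 1.5.
The 2 values of 98 occupy positions 5–6 → average rank (5+6)/2 = 5.5.
Ranks ≤ 5: {1.5, 1.5, 3, 4} → 4 values.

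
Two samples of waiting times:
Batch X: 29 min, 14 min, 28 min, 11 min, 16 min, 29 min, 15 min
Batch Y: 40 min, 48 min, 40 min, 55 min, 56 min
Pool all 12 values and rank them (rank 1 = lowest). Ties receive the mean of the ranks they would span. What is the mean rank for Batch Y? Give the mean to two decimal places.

Sorted (ascending): 11, 14, 15, 16, 28, 29, 29, 40, 40, 48, 55, 56
The 2 values of 29 occupy positions 6–7 → average rank (6+7)/2 = 6.5.
The 2 values of 40 occupy positions 8–9 → average rank (8+9)/2 = 8.5.
Batch Y values → pooled ranks: 40→8.5, 48→10, 40→8.5, 55→11, 56→12
Mean rank = (8.5 + 10 + 8.5 + 11 + 12) / 5 = 10.00

10.00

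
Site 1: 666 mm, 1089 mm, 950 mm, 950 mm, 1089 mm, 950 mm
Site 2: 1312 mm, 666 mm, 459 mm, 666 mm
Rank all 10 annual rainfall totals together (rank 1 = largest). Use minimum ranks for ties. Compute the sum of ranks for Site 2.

25

Sorted (descending): 1312, 1089, 1089, 950, 950, 950, 666, 666, 666, 459
The 2 values of 1089 occupy positions 2–3 → each gets rank 2.
The 3 values of 950 occupy positions 4–6 → each gets rank 4.
The 3 values of 666 occupy positions 7–9 → each gets rank 7.
Site 2 values → pooled ranks: 1312→1, 666→7, 459→10, 666→7
Rank sum = 1 + 7 + 10 + 7 = 25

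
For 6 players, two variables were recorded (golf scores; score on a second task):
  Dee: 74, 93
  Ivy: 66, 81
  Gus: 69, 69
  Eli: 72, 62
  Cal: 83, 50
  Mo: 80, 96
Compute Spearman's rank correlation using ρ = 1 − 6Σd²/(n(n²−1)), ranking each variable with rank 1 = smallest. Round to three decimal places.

Ranks of variable 1: 4, 1, 2, 3, 6, 5
Ranks of variable 2: 5, 4, 3, 2, 1, 6
d = r₁ − r₂: -1, -3, -1, 1, 5, -1
d²: 1, 9, 1, 1, 25, 1; Σd² = 38
ρ = 1 − 6·38/(6·35) = 1 − 228/210 = -0.086

-0.086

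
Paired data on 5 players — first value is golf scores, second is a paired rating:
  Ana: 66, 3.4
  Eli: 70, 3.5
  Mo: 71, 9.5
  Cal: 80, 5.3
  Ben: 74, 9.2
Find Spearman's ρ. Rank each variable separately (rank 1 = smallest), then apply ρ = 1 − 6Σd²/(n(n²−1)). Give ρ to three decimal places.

0.600

Ranks of variable 1: 1, 2, 3, 5, 4
Ranks of variable 2: 1, 2, 5, 3, 4
d = r₁ − r₂: 0, 0, -2, 2, 0
d²: 0, 0, 4, 4, 0; Σd² = 8
ρ = 1 − 6·8/(5·24) = 1 − 48/120 = 0.600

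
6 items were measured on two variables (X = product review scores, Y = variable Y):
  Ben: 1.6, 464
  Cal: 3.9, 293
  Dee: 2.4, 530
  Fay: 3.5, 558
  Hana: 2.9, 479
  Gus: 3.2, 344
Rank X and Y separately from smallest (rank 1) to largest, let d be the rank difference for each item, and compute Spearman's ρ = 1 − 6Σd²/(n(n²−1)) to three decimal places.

Ranks of variable 1: 1, 6, 2, 5, 3, 4
Ranks of variable 2: 3, 1, 5, 6, 4, 2
d = r₁ − r₂: -2, 5, -3, -1, -1, 2
d²: 4, 25, 9, 1, 1, 4; Σd² = 44
ρ = 1 − 6·44/(6·35) = 1 − 264/210 = -0.257

-0.257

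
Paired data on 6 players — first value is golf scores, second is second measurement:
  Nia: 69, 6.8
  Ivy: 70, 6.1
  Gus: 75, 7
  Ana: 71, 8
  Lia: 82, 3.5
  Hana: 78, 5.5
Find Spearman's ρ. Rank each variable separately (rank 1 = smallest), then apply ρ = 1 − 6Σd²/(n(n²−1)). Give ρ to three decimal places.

Ranks of variable 1: 1, 2, 4, 3, 6, 5
Ranks of variable 2: 4, 3, 5, 6, 1, 2
d = r₁ − r₂: -3, -1, -1, -3, 5, 3
d²: 9, 1, 1, 9, 25, 9; Σd² = 54
ρ = 1 − 6·54/(6·35) = 1 − 324/210 = -0.543

-0.543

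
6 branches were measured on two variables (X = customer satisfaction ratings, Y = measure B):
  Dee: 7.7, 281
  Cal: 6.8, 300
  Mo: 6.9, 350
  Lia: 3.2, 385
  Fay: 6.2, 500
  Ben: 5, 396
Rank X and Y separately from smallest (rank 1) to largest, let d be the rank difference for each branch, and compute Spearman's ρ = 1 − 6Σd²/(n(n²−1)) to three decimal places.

-0.714

Ranks of variable 1: 6, 4, 5, 1, 3, 2
Ranks of variable 2: 1, 2, 3, 4, 6, 5
d = r₁ − r₂: 5, 2, 2, -3, -3, -3
d²: 25, 4, 4, 9, 9, 9; Σd² = 60
ρ = 1 − 6·60/(6·35) = 1 − 360/210 = -0.714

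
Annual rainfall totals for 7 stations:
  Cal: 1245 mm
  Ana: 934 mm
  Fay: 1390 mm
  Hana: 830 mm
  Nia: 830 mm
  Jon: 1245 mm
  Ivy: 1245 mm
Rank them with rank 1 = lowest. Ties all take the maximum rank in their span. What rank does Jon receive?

6

Sorted (ascending): 830, 830, 934, 1245, 1245, 1245, 1390
The 2 values of 830 occupy positions 1–2 → each gets rank 2.
The 3 values of 1245 occupy positions 4–6 → each gets rank 6.
Jon has value 1245 mm → rank 6.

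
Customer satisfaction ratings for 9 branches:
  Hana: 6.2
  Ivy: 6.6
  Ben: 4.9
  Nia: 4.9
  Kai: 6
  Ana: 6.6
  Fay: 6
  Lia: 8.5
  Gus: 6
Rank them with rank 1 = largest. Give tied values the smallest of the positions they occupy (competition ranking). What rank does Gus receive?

5

Sorted (descending): 8.5, 6.6, 6.6, 6.2, 6, 6, 6, 4.9, 4.9
The 2 values of 6.6 occupy positions 2–3 → each gets rank 2.
The 3 values of 6 occupy positions 5–7 → each gets rank 5.
The 2 values of 4.9 occupy positions 8–9 → each gets rank 8.
Gus has value 6 → rank 5.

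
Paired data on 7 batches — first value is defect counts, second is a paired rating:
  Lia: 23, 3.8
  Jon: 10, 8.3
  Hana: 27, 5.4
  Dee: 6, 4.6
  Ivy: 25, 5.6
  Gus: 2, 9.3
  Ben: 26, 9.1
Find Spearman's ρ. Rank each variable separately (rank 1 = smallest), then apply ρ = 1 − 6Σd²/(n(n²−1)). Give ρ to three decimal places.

Ranks of variable 1: 4, 3, 7, 2, 5, 1, 6
Ranks of variable 2: 1, 5, 3, 2, 4, 7, 6
d = r₁ − r₂: 3, -2, 4, 0, 1, -6, 0
d²: 9, 4, 16, 0, 1, 36, 0; Σd² = 66
ρ = 1 − 6·66/(7·48) = 1 − 396/336 = -0.179

-0.179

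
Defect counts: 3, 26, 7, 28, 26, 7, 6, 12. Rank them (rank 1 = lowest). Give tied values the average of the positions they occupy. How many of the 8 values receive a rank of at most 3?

2

Sorted (ascending): 3, 6, 7, 7, 12, 26, 26, 28
The 2 values of 7 occupy positions 3–4 → average rank (3+4)/2 = 3.5.
The 2 values of 26 occupy positions 6–7 → average rank (6+7)/2 = 6.5.
Ranks ≤ 3: {1, 2} → 2 values.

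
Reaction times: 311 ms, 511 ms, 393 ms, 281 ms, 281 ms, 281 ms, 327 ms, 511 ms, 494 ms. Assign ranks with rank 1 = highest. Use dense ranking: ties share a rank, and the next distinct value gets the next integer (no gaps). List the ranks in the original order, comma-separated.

5, 1, 3, 6, 6, 6, 4, 1, 2

Sorted (descending): 511, 511, 494, 393, 327, 311, 281, 281, 281
The 2 values of 511 share dense rank 1.
The 3 values of 281 share dense rank 6.
Remaining distinct values take the next consecutive integers.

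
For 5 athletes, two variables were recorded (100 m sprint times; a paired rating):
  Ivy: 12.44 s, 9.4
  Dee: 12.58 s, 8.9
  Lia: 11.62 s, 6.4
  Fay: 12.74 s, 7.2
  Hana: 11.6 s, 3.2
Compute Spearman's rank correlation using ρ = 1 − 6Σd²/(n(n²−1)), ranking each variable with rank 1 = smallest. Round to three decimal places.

Ranks of variable 1: 3, 4, 2, 5, 1
Ranks of variable 2: 5, 4, 2, 3, 1
d = r₁ − r₂: -2, 0, 0, 2, 0
d²: 4, 0, 0, 4, 0; Σd² = 8
ρ = 1 − 6·8/(5·24) = 1 − 48/120 = 0.600

0.600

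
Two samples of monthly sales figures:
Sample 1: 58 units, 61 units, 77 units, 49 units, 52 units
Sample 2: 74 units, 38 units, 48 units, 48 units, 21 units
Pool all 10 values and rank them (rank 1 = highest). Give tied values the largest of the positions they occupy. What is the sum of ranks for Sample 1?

Sorted (descending): 77, 74, 61, 58, 52, 49, 48, 48, 38, 21
The 2 values of 48 occupy positions 7–8 → each gets rank 8.
Sample 1 values → pooled ranks: 58→4, 61→3, 77→1, 49→6, 52→5
Rank sum = 4 + 3 + 1 + 6 + 5 = 19

19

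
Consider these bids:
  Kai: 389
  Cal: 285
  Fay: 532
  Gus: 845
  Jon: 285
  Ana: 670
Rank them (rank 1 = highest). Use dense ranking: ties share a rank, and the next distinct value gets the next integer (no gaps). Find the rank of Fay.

Sorted (descending): 845, 670, 532, 389, 285, 285
The 2 values of 285 share dense rank 5.
Remaining distinct values take the next consecutive integers.
Fay has value 532 → rank 3.

3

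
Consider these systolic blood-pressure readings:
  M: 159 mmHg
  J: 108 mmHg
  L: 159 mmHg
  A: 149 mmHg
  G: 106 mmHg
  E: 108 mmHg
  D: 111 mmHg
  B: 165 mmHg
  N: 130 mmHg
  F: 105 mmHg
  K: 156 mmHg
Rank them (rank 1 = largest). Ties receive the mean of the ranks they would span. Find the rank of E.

Sorted (descending): 165, 159, 159, 156, 149, 130, 111, 108, 108, 106, 105
The 2 values of 159 occupy positions 2–3 → average rank (2+3)/2 = 2.5.
The 2 values of 108 occupy positions 8–9 → average rank (8+9)/2 = 8.5.
E has value 108 mmHg → rank 8.5.

8.5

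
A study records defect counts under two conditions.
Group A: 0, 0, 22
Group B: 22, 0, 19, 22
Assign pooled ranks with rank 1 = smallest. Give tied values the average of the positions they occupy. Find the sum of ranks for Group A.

Sorted (ascending): 0, 0, 0, 19, 22, 22, 22
The 3 values of 0 occupy positions 1–3 → average rank 2.
The 3 values of 22 occupy positions 5–7 → average rank 6.
Group A values → pooled ranks: 0→2, 0→2, 22→6
Rank sum = 2 + 2 + 6 = 10

10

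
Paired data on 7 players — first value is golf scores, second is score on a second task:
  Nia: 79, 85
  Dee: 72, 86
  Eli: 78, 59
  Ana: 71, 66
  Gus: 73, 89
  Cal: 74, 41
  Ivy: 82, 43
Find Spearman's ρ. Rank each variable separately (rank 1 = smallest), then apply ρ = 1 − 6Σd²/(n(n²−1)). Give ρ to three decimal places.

-0.429

Ranks of variable 1: 6, 2, 5, 1, 3, 4, 7
Ranks of variable 2: 5, 6, 3, 4, 7, 1, 2
d = r₁ − r₂: 1, -4, 2, -3, -4, 3, 5
d²: 1, 16, 4, 9, 16, 9, 25; Σd² = 80
ρ = 1 − 6·80/(7·48) = 1 − 480/336 = -0.429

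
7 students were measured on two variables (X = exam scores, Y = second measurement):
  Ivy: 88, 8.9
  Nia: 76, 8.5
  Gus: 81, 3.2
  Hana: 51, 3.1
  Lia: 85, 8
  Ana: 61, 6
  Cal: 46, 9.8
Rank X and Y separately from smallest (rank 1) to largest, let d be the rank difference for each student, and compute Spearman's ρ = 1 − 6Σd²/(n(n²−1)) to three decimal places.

0.071

Ranks of variable 1: 7, 4, 5, 2, 6, 3, 1
Ranks of variable 2: 6, 5, 2, 1, 4, 3, 7
d = r₁ − r₂: 1, -1, 3, 1, 2, 0, -6
d²: 1, 1, 9, 1, 4, 0, 36; Σd² = 52
ρ = 1 − 6·52/(7·48) = 1 − 312/336 = 0.071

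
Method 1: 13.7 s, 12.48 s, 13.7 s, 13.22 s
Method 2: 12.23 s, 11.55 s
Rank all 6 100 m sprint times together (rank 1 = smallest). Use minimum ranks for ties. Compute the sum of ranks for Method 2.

3

Sorted (ascending): 11.55, 12.23, 12.48, 13.22, 13.7, 13.7
The 2 values of 13.7 occupy positions 5–6 → each gets rank 5.
Method 2 values → pooled ranks: 12.23→2, 11.55→1
Rank sum = 2 + 1 = 3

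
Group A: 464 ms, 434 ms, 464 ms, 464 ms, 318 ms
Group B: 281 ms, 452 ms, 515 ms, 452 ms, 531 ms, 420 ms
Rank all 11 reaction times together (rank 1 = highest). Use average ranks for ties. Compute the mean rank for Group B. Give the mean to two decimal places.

Sorted (descending): 531, 515, 464, 464, 464, 452, 452, 434, 420, 318, 281
The 3 values of 464 occupy positions 3–5 → average rank 4.
The 2 values of 452 occupy positions 6–7 → average rank (6+7)/2 = 6.5.
Group B values → pooled ranks: 281→11, 452→6.5, 515→2, 452→6.5, 531→1, 420→9
Mean rank = (11 + 6.5 + 2 + 6.5 + 1 + 9) / 6 = 6.00

6.00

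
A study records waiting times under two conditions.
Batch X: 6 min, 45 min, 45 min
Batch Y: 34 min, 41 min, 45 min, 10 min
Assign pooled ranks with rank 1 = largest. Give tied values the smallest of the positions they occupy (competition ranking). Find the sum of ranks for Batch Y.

16

Sorted (descending): 45, 45, 45, 41, 34, 10, 6
The 3 values of 45 occupy positions 1–3 → each gets rank 1.
Batch Y values → pooled ranks: 34→5, 41→4, 45→1, 10→6
Rank sum = 5 + 4 + 1 + 6 = 16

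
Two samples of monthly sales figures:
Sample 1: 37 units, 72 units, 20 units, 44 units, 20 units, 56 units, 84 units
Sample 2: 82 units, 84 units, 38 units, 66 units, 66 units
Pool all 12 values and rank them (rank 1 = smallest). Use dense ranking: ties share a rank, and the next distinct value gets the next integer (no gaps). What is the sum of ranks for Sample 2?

Sorted (ascending): 20, 20, 37, 38, 44, 56, 66, 66, 72, 82, 84, 84
The 2 values of 20 share dense rank 1.
The 2 values of 66 share dense rank 6.
The 2 values of 84 share dense rank 9.
Remaining distinct values take the next consecutive integers.
Sample 2 values → pooled ranks: 82→8, 84→9, 38→3, 66→6, 66→6
Rank sum = 8 + 9 + 3 + 6 + 6 = 32

32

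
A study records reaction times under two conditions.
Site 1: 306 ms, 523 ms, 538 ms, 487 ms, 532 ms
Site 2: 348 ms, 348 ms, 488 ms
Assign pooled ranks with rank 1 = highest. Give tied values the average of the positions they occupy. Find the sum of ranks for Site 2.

17

Sorted (descending): 538, 532, 523, 488, 487, 348, 348, 306
The 2 values of 348 occupy positions 6–7 → average rank (6+7)/2 = 6.5.
Site 2 values → pooled ranks: 348→6.5, 348→6.5, 488→4
Rank sum = 6.5 + 6.5 + 4 = 17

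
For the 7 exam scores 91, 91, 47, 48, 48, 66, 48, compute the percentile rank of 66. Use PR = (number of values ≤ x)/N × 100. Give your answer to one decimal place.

71.4

N = 7.
Strictly below 66: 4. Equal to 66: 1.
PR = 5/7 × 100 = 71.4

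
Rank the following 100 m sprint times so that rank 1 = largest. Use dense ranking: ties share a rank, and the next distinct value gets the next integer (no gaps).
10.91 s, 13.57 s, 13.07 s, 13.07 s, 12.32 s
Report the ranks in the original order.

Sorted (descending): 13.57, 13.07, 13.07, 12.32, 10.91
The 2 values of 13.07 share dense rank 2.
Remaining distinct values take the next consecutive integers.

4, 1, 2, 2, 3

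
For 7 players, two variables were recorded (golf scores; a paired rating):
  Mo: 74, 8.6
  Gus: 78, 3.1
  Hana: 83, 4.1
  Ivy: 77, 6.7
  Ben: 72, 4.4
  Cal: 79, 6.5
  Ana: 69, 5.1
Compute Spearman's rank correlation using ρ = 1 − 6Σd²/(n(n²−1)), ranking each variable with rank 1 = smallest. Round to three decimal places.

-0.286

Ranks of variable 1: 3, 5, 7, 4, 2, 6, 1
Ranks of variable 2: 7, 1, 2, 6, 3, 5, 4
d = r₁ − r₂: -4, 4, 5, -2, -1, 1, -3
d²: 16, 16, 25, 4, 1, 1, 9; Σd² = 72
ρ = 1 − 6·72/(7·48) = 1 − 432/336 = -0.286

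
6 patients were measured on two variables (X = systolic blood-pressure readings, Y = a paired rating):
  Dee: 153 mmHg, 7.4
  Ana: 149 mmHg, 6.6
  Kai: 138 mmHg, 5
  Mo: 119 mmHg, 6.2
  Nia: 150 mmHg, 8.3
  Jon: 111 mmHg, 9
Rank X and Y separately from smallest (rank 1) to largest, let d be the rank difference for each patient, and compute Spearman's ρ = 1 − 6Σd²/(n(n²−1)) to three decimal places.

Ranks of variable 1: 6, 4, 3, 2, 5, 1
Ranks of variable 2: 4, 3, 1, 2, 5, 6
d = r₁ − r₂: 2, 1, 2, 0, 0, -5
d²: 4, 1, 4, 0, 0, 25; Σd² = 34
ρ = 1 − 6·34/(6·35) = 1 − 204/210 = 0.029

0.029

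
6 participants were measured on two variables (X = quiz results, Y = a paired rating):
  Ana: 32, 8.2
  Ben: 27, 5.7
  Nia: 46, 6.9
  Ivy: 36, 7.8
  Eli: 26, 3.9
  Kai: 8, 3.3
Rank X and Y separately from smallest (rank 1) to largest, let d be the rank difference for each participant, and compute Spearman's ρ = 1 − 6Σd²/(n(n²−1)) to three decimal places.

0.771

Ranks of variable 1: 4, 3, 6, 5, 2, 1
Ranks of variable 2: 6, 3, 4, 5, 2, 1
d = r₁ − r₂: -2, 0, 2, 0, 0, 0
d²: 4, 0, 4, 0, 0, 0; Σd² = 8
ρ = 1 − 6·8/(6·35) = 1 − 48/210 = 0.771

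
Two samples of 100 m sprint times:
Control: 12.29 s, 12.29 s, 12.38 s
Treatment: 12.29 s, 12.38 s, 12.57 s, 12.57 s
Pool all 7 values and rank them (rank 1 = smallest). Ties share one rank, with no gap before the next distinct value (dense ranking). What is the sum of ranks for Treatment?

9

Sorted (ascending): 12.29, 12.29, 12.29, 12.38, 12.38, 12.57, 12.57
The 3 values of 12.29 share dense rank 1.
The 2 values of 12.38 share dense rank 2.
The 2 values of 12.57 share dense rank 3.
Treatment values → pooled ranks: 12.29→1, 12.38→2, 12.57→3, 12.57→3
Rank sum = 1 + 2 + 3 + 3 = 9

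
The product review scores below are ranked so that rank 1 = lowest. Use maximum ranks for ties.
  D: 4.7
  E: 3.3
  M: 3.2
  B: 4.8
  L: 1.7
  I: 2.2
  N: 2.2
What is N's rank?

3

Sorted (ascending): 1.7, 2.2, 2.2, 3.2, 3.3, 4.7, 4.8
The 2 values of 2.2 occupy positions 2–3 → each gets rank 3.
N has value 2.2 → rank 3.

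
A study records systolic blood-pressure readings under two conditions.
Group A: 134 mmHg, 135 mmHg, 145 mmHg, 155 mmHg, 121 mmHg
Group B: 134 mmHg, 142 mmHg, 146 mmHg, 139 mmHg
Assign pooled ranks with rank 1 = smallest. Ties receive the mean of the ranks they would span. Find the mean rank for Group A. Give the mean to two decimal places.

4.70

Sorted (ascending): 121, 134, 134, 135, 139, 142, 145, 146, 155
The 2 values of 134 occupy positions 2–3 → average rank (2+3)/2 = 2.5.
Group A values → pooled ranks: 134→2.5, 135→4, 145→7, 155→9, 121→1
Mean rank = (2.5 + 4 + 7 + 9 + 1) / 5 = 4.70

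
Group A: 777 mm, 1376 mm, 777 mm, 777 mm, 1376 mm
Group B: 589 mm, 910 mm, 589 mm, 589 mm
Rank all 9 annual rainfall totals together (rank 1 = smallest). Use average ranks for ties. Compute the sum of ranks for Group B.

Sorted (ascending): 589, 589, 589, 777, 777, 777, 910, 1376, 1376
The 3 values of 589 occupy positions 1–3 → average rank 2.
The 3 values of 777 occupy positions 4–6 → average rank 5.
The 2 values of 1376 occupy positions 8–9 → average rank (8+9)/2 = 8.5.
Group B values → pooled ranks: 589→2, 910→7, 589→2, 589→2
Rank sum = 2 + 7 + 2 + 2 = 13

13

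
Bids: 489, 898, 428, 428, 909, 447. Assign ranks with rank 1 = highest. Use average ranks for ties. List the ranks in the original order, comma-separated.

3, 2, 5.5, 5.5, 1, 4

Sorted (descending): 909, 898, 489, 447, 428, 428
The 2 values of 428 occupy positions 5–6 → average rank (5+6)/2 = 5.5.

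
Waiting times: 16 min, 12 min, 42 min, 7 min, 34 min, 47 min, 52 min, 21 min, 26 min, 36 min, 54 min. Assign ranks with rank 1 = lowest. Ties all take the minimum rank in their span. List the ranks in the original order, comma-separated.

Sorted (ascending): 7, 12, 16, 21, 26, 34, 36, 42, 47, 52, 54
No ties — each value takes its position as its rank.

3, 2, 8, 1, 6, 9, 10, 4, 5, 7, 11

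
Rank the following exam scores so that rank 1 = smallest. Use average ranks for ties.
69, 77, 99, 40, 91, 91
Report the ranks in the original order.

2, 3, 6, 1, 4.5, 4.5

Sorted (ascending): 40, 69, 77, 91, 91, 99
The 2 values of 91 occupy positions 4–5 → average rank (4+5)/2 = 4.5.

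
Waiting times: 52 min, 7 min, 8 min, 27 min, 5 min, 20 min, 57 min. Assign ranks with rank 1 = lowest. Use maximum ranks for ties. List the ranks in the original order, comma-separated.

6, 2, 3, 5, 1, 4, 7

Sorted (ascending): 5, 7, 8, 20, 27, 52, 57
No ties — each value takes its position as its rank.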